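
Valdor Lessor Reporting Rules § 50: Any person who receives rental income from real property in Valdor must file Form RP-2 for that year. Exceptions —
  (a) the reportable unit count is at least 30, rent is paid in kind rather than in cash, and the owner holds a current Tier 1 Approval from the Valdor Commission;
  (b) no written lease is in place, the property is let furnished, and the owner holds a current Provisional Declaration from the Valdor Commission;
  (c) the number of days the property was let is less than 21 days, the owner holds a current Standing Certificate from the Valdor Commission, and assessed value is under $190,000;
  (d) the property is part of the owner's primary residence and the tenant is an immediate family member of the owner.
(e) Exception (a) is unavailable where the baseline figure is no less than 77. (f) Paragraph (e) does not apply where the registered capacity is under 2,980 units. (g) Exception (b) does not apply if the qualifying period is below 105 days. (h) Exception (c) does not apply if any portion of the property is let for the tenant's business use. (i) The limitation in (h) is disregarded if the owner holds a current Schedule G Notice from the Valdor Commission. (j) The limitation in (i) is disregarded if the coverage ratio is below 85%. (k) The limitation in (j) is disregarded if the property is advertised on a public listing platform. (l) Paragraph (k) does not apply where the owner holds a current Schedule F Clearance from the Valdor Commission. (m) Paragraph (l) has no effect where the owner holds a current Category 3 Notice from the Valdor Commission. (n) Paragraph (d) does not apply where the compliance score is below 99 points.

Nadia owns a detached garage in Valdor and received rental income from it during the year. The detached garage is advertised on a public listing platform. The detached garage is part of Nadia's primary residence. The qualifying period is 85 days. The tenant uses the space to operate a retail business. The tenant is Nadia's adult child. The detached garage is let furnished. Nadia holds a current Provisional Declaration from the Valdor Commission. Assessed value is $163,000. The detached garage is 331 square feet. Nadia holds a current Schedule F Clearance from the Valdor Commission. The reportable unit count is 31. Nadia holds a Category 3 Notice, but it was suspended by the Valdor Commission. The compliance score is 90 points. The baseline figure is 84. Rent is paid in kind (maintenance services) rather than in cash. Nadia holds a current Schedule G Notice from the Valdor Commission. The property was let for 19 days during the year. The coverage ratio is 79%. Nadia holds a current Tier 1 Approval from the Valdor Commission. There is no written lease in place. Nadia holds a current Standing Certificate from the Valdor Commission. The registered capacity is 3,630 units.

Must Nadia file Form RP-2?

Yes — Nadia must file Form RP-2.

Exception (a) is satisfied on its face — the reportable unit count is 31, meeting the 30 threshold; rent is paid in kind; a current Tier 1 Approval is held. However, paragraphs (e)–(f) must be considered: (e) is engaged — the baseline figure is 84, meeting the 77 threshold. (f), which would lift (e), is inapplicable — the registered capacity is 3,630 units, not under 2,980 units. Exception (a) does not apply.
Exception (b)'s conditions are all satisfied: there is no written lease; the property is let furnished; a current Provisional Declaration is held. Turning to paragraph (g): (g) applies — the qualifying period is 85 days, below the 105 days limit. So (b) is unavailable.
Exception (c) is satisfied on its face — the number of days the property was let is 19 days, less than the 21 days limit; a current Standing Certificate is held; assessed value is $163,000, under the $190,000 limit. Turning to paragraphs (h)–(m): (h) operates against (c): the space is let for business use. (i) applies (a current Schedule G Notice is held), but is displaced by (j): (j) applies — the coverage ratio is 79%, below the 85% limit. (k) applies (the property is publicly advertised), but yields to (l): (l) operates against (k): a current Schedule F Clearance is held. (m) is inapplicable (no current Category 3 Notice is held), so (l) stands. So (c) is unavailable.
Exception (d): the detached garage is part of the primary residence; the tenant is an immediate family member — every condition holds. But: (n) operates — the compliance score is 90 points, below the 99 points limit. So (d) is unavailable.
No exception applies. The general rule governs.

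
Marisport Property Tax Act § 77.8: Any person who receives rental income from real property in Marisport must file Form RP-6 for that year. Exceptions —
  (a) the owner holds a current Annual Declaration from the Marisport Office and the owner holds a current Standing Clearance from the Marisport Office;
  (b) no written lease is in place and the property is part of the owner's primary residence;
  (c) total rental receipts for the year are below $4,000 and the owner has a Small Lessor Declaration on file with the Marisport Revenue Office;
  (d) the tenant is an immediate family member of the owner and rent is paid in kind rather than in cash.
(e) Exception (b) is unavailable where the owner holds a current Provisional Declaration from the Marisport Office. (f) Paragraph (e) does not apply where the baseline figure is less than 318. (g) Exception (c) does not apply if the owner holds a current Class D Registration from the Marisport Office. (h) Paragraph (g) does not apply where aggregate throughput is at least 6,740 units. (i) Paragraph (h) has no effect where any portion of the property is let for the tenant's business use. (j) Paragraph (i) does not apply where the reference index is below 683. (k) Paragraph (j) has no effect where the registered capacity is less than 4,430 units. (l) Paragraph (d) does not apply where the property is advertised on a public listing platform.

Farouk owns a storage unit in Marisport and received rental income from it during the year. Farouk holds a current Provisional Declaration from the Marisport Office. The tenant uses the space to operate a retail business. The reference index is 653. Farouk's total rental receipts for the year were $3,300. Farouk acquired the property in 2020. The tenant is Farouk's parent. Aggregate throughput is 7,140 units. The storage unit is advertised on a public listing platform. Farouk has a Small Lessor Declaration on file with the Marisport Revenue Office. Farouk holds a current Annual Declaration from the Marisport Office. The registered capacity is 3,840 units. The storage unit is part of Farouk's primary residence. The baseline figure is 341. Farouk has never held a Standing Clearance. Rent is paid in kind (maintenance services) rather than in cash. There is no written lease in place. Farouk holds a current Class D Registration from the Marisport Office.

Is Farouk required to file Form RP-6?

Exception (a) does not apply: no current Standing Clearance is held.
All of (b)'s requirements are met (there is no written lease; the storage unit is part of the primary residence). But: (e) applies — a current Provisional Declaration is held. (f), which would lift (e), is not engaged — the baseline figure is 341, not less than 318. Exception (b) does not apply.
Exception (c)'s conditions are all satisfied: total rental receipts for the year are $3,300, below the $4,000 limit; a Small Lessor Declaration is on file. However, paragraphs (g)–(k) must be considered: (g) operates against (c): a current Class D Registration is held. (h) applies (aggregate throughput is 7,140 units, meeting the 6,740 units threshold), but is overridden by (i): (i) is engaged — the space is let for business use. (j) applies (the reference index is 653, below the 683 limit), but is displaced by (k): (k) applies — the registered capacity is 3,840 units, less than the 4,430 units limit. (c) is therefore removed.
Exception (d)'s conditions are all satisfied: the tenant is an immediate family member; rent is paid in kind. But applying paragraph (l): (l) operates against (d): the property is publicly advertised. Exception (d) does not apply.
No exception applies. The general rule governs.

Yes — Farouk must file Form RP-6.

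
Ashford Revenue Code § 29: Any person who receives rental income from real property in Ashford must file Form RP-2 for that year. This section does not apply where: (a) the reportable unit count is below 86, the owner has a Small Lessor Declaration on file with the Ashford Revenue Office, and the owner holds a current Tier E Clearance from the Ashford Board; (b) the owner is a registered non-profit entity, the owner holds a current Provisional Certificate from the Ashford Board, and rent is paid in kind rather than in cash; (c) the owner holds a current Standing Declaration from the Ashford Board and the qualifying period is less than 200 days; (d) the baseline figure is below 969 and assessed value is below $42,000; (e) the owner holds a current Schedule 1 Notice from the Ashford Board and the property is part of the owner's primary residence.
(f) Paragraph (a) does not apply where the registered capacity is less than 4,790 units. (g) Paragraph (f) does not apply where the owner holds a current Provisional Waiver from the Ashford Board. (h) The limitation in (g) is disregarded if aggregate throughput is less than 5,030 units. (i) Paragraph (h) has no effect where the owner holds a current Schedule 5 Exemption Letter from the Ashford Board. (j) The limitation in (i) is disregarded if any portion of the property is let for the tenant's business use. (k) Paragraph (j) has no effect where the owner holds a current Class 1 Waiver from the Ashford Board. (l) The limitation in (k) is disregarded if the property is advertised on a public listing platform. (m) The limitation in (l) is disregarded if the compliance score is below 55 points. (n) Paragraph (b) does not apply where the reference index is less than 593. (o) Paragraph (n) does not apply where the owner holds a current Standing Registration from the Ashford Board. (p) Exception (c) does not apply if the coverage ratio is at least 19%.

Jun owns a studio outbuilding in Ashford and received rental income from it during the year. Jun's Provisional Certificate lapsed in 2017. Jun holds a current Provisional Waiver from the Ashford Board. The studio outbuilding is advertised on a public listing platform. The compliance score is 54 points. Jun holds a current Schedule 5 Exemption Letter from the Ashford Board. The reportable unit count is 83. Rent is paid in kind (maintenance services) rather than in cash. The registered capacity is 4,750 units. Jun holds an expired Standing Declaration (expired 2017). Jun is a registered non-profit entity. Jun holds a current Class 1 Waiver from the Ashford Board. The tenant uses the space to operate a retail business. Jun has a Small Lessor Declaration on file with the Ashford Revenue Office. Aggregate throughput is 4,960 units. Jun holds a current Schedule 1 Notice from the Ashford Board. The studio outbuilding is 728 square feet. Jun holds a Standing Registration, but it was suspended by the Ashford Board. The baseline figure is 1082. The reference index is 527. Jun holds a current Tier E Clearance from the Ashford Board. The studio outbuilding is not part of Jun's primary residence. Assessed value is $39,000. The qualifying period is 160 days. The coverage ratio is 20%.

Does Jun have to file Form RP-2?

Exception (a)'s conditions are all satisfied: the reportable unit count is 83, below the 86 limit; a Small Lessor Declaration is on file; a current Tier E Clearance is held. Applying paragraphs (f)–(m): (f) would limit (a) — the registered capacity is 4,750 units, less than the 4,790 units limit — but (g) sets (f) aside: (g) is engaged — a current Provisional Waiver is held. (h) would limit (g) — aggregate throughput is 4,960 units, less than the 5,030 units limit — but (i) sets (h) aside: (i) operates against (h): a current Schedule 5 Exemption Letter is held. (j) is engaged (the space is let for business use), but yields to (k): (k) operates — a current Class 1 Waiver is held. (l) is engaged (the property is publicly advertised), but yields to (m): (m) operates against (l): the compliance score is 54 points, below the 55 points limit. So (a) applies.
Exception (b) requires that the owner holds a current Provisional Certificate from the Ashford Board; but there is no Provisional Certificate in force, so (b) is unavailable.
Exception (c) fails — the Standing Declaration is not current.
Exception (d) does not apply: the baseline figure is 1,082, not below 969.
Exception (e) requires that the property is part of the owner's primary residence; but the studio outbuilding is not part of the primary residence, so (e) is unavailable.

No — exception (a) applies; Jun is not required to file Form RP-2.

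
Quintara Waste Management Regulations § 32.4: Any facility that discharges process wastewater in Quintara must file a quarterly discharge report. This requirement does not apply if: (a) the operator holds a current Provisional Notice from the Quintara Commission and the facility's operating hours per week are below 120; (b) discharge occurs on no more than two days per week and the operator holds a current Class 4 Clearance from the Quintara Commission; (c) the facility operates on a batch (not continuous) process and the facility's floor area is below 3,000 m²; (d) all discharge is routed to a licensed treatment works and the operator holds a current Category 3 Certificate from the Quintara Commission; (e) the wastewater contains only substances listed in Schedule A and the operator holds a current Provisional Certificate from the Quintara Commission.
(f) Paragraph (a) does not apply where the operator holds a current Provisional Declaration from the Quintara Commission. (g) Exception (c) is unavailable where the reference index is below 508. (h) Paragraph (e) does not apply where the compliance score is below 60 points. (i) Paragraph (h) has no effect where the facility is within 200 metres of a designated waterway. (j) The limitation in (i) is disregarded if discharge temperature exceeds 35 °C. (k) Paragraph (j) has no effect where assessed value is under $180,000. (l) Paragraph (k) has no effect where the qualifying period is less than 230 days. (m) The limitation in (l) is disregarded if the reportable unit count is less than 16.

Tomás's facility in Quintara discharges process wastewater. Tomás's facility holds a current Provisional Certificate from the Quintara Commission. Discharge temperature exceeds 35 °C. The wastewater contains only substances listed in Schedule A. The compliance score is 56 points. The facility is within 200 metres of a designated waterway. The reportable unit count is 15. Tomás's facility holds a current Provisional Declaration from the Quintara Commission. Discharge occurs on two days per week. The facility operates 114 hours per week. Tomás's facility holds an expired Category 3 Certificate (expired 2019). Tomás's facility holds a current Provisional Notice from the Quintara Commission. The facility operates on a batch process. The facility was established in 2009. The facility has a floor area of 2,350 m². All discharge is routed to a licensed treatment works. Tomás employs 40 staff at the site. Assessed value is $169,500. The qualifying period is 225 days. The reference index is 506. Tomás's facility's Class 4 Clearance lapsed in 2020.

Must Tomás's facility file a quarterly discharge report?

Exception (a)'s conditions are all satisfied: a current Provisional Notice is held; the facility's operating hours per week are 114, below the 120 limit. But applying paragraph (f): (f) operates against (a): a current Provisional Declaration is held. (a) is therefore removed.
Exception (b) does not apply: no current Class 4 Clearance is held.
Exception (c) is satisfied on its face — the facility operates on a batch process; the facility's floor area is 2,350 m², below the 3,000 m² limit. However, paragraph (g) must be considered: (g) operates against (c): the reference index is 506, below the 508 limit. (c) is therefore removed.
Exception (d) requires that the operator holds a current Category 3 Certificate from the Quintara Commission; but the Category 3 Certificate is not current, so (d) is unavailable.
Exception (e): the wastewater is Schedule-A-only; a current Provisional Certificate is held — every condition holds. Applying paragraphs (h)–(m): (h) would limit (e) — the compliance score is 56 points, below the 60 points limit — but (i) sets (h) aside: (i) is triggered — the facility is within 200 m of a designated waterway. (j) would limit (i) — discharge temperature exceeds 35 °C — but (k) sets (j) aside: (k) is engaged — assessed value is $169,500, under the $180,000 limit. (l) is engaged (the qualifying period is 225 days, less than the 230 days limit), but is overridden by (m): (m) operates — the reportable unit count is 15, less than the 16 limit. Exception (e) stands.

No — exception (e) applies; Tomás's facility is not required to file a quarterly discharge report.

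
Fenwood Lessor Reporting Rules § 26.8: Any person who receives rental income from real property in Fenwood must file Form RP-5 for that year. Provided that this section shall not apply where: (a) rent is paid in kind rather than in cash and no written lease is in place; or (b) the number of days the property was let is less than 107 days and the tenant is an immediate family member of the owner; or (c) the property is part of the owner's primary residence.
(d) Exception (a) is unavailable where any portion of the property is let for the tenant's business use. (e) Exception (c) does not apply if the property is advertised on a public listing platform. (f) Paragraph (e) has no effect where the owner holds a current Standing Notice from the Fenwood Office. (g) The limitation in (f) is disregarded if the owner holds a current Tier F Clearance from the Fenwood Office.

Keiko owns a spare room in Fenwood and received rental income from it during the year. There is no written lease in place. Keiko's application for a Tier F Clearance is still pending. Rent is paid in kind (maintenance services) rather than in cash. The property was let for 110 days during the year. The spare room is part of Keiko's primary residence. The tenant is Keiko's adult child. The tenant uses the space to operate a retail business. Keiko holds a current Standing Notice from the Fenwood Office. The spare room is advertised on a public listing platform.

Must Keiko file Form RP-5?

Exception (a): rent is paid in kind; there is no written lease — every condition holds. But applying paragraph (d): (d) applies — the space is let for business use. (a) is therefore removed.
Exception (b) fails — the number of days the property was let is 110 days, not less than 107 days.
Exception (c) is satisfied on its face — the spare room is part of the primary residence. Considering the limiting provisions: (e) would limit (c) — the property is publicly advertised — but (f) sets (e) aside: (f) applies — a current Standing Notice is held. (g) does not operate here (no current Tier F Clearance is held), so (f) stands. (c) remains available.

No — exception (c) applies; Keiko is not required to file Form RP-5.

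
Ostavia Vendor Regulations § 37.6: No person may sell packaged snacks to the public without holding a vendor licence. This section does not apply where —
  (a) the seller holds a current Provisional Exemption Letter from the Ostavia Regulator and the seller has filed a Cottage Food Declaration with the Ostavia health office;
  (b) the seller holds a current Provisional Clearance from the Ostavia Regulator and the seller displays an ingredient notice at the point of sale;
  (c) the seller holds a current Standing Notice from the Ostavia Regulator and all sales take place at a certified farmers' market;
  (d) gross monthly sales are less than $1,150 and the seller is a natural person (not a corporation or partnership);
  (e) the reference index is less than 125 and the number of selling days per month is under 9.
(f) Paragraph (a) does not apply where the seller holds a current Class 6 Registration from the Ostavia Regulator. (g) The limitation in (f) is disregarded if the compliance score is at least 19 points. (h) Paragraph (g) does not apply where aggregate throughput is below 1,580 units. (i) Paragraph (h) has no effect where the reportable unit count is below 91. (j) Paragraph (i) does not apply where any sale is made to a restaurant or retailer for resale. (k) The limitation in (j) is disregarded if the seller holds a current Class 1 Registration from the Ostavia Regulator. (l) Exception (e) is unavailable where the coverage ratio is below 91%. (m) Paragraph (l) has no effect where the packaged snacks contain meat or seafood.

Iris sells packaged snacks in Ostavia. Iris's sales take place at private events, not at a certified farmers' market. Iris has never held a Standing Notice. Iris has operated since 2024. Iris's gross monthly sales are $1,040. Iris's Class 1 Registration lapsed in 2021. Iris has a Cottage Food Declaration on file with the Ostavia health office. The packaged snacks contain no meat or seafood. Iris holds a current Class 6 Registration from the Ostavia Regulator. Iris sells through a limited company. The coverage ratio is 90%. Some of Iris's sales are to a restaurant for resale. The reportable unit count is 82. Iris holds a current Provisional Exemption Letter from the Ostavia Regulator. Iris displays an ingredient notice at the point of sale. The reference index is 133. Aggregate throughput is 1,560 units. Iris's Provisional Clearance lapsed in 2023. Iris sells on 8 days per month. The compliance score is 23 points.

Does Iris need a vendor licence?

All of (a)'s requirements are met (a current Provisional Exemption Letter is held; a Cottage Food Declaration is on file). However, paragraphs (f)–(k) must be considered: (f) is engaged — a current Class 6 Registration is held. (g) applies (the compliance score is 23 points, meeting the 19 points threshold), but is set aside by (h): (h) applies — aggregate throughput is 1,560 units, below the 1,580 units limit. (i) operates (the reportable unit count is 82, below the 91 limit), but is displaced by (j): (j) is engaged — some sales are to a restaurant for resale. (k) is not triggered (no current Class 1 Registration is held), so (j) stands. Exception (a) does not apply.
Exception (b) fails — no current Provisional Clearance is held.
Exception (c) fails — no current Standing Notice is held.
Exception (d) does not apply: the seller operates through a limited company.
Exception (e) requires that the reference index is less than 125; but the reference index is 133, not less than 125, so (e) is unavailable.
Every exception is unavailable, so the rule governs.

Yes — Iris must hold a vendor licence.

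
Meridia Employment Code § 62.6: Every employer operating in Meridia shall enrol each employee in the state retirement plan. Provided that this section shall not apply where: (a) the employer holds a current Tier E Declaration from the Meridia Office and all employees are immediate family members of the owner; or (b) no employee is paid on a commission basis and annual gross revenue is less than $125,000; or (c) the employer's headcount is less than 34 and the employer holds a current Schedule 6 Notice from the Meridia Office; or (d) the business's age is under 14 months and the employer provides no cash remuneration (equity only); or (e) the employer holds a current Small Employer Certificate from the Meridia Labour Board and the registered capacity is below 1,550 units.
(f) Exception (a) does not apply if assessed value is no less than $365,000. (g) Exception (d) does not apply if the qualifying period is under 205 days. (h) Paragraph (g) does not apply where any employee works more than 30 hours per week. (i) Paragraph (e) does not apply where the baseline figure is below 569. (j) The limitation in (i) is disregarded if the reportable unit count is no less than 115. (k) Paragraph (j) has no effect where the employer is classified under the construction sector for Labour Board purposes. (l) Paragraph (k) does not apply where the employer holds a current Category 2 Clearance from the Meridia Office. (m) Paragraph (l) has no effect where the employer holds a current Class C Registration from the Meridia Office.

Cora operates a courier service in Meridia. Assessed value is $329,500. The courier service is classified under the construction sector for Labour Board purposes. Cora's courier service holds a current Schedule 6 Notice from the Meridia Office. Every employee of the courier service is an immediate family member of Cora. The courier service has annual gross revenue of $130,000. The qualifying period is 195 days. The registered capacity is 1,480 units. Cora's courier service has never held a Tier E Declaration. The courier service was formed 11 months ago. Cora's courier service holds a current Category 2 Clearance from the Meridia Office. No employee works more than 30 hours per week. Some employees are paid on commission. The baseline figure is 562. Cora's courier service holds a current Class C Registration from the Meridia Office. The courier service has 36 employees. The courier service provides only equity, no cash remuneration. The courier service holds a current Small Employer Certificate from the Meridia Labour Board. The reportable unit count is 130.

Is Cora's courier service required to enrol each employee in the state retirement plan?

Yes — Cora's courier service must enrol each employee in the state retirement plan.

Exception (a) does not apply: no current Tier E Declaration is held.
Exception (b) fails — some employees are paid on commission.
Exception (c) requires that the employer's headcount is less than 34; but the employer's headcount is 36, not less than 34, so (c) is unavailable.
Exception (d)'s conditions are all satisfied: the business's age is 11 months, under the 14 months limit; remuneration is equity-only. Turning to paragraphs (g)–(h): (g) operates against (d): the qualifying period is 195 days, under the 205 days limit. (h) is inapplicable (no employee exceeds 30 hours/week), so (g) stands. (d) is therefore removed.
Exception (e) is satisfied on its face — a current Small Employer Certificate is held; the registered capacity is 1,480 units, below the 1,550 units limit. However, paragraphs (i)–(m) must be considered: (i) is engaged — the baseline figure is 562, below the 569 limit. (j) would limit (i) — the reportable unit count is 130, meeting the 115 threshold — but (k) sets (j) aside: (k) operates against (j): the courier service is classified under the construction sector. (l) operates (a current Category 2 Clearance is held), but yields to (m): (m) operates against (l): a current Class C Registration is held. Exception (e) does not apply.
Every exception is unavailable, so the rule governs.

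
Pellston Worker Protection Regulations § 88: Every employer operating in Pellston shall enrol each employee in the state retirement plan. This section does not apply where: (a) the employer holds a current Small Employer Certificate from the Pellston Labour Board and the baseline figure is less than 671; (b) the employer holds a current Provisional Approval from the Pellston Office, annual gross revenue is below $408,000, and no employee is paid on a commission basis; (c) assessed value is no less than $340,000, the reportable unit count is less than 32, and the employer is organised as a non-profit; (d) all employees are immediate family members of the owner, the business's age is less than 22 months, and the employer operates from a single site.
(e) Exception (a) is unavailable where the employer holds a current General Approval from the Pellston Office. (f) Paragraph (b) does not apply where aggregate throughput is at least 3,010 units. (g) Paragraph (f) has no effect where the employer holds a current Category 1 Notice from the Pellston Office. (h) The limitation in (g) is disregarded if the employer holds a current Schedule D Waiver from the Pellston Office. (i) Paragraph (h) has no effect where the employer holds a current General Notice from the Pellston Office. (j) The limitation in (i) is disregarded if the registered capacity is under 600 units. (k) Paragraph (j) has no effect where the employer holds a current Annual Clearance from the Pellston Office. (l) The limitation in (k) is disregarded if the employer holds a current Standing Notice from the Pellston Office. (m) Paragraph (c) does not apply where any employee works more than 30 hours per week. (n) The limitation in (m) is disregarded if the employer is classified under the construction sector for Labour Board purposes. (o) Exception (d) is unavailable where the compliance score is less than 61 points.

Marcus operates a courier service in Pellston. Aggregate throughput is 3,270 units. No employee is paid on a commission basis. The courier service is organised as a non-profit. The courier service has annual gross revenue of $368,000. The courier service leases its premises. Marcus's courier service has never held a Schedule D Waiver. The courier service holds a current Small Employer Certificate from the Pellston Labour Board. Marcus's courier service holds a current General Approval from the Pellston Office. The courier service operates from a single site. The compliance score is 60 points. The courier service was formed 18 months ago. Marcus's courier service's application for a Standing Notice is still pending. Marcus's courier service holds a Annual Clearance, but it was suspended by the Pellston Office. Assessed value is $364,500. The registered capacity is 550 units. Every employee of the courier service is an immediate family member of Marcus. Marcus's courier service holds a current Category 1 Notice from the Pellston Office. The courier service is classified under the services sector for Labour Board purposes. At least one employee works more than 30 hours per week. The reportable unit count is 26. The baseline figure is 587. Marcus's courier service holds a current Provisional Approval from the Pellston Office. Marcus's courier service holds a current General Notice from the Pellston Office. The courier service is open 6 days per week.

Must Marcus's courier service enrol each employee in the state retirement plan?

All of (a)'s requirements are met (a current Small Employer Certificate is held; the baseline figure is 587, less than the 671 limit). But: (e) operates against (a): a current General Approval is held. Exception (a) does not apply.
All of (b)'s requirements are met (a current Provisional Approval is held; annual gross revenue is $368,000, below the $408,000 limit; no employee is paid on commission). Considering the limiting provisions: (f) would limit (b) — aggregate throughput is 3,270 units, meeting the 3,010 units threshold — but (g) sets (f) aside: (g) operates — a current Category 1 Notice is held. (h) is not engaged (the Schedule D Waiver is not current), so (g) stands. Exception (b) stands.
Exception (c): assessed value is $364,500, meeting the $340,000 threshold; the reportable unit count is 26, less than the 32 limit; the employer is a non-profit — every condition holds. However, paragraphs (m)–(n) must be considered: (m) operates against (c): at least one employee exceeds 30 hours/week. (n), which would lift (m), does not operate here — the courier service is classified under the services sector. Exception (c) does not apply.
Exception (d)'s conditions are all satisfied: every employee is an immediate family member; the business's age is 18 months, less than the 22 months limit; the employer operates from a single site. Turning to paragraph (o): (o) is triggered — the compliance score is 60 points, less than the 61 points limit. (d) is therefore removed.

No — exception (b) applies; Marcus's courier service is not required to enrol each employee in the state retirement plan.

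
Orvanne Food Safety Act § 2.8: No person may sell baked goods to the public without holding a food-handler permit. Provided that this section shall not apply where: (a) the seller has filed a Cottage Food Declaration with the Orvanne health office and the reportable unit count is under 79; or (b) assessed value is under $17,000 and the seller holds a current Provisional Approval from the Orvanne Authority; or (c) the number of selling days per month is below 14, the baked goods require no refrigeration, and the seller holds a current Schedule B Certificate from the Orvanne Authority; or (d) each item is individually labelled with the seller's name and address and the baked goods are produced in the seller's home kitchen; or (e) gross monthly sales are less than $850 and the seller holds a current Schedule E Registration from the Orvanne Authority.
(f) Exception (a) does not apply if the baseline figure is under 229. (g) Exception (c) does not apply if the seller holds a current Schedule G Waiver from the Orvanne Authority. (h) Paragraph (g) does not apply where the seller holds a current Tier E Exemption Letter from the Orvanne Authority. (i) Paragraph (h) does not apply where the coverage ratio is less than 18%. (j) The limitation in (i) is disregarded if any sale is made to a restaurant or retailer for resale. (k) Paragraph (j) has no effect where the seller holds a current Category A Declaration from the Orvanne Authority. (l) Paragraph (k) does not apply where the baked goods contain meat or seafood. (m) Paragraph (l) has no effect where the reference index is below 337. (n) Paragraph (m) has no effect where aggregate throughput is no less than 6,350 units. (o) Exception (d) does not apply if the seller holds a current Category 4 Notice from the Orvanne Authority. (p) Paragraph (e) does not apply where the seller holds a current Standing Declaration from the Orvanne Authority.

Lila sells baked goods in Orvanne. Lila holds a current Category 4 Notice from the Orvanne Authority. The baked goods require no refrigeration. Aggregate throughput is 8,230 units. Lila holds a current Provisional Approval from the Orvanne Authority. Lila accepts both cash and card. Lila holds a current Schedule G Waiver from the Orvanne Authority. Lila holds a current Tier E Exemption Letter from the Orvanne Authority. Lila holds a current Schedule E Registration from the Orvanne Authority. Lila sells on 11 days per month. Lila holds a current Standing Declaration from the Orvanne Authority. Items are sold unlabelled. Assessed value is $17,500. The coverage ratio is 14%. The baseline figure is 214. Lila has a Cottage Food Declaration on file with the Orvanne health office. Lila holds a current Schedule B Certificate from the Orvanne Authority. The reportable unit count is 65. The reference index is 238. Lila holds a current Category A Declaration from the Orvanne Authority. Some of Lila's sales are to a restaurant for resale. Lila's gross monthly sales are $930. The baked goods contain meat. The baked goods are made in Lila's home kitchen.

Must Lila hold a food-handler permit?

Exception (a): a Cottage Food Declaration is on file; the reportable unit count is 65, under the 79 limit — every condition holds. However, paragraph (f) must be considered: (f) is engaged — the baseline figure is 214, under the 229 limit. Exception (a) does not apply.
Exception (b) requires that assessed value is under $17,000; but assessed value is $17,500, not under $17,000, so (b) is unavailable.
Exception (c) is satisfied on its face — the number of selling days per month is 11, below the 14 limit; the baked goods are shelf-stable; a current Schedule B Certificate is held. Applying paragraphs (g)–(n): (g) is engaged (a current Schedule G Waiver is held), but yields to (h): (h) operates against (g): a current Tier E Exemption Letter is held. (i) is triggered (the coverage ratio is 14%, less than the 18% limit), but yields to (j): (j) is triggered — some sales are to a restaurant for resale. (k) would limit (j) — a current Category A Declaration is held — but (l) sets (k) aside: (l) operates — the baked goods contain meat. (m) is engaged (the reference index is 238, below the 337 limit), but is itself disapplied by (n): (n) operates against (m): aggregate throughput is 8,230 units, meeting the 6,350 units threshold. (c) remains available.
Exception (d) requires that each item is individually labelled with the seller's name and address; but items are sold unlabelled, so (d) is unavailable.
Exception (e) fails — gross monthly sales are $930, not less than $850.

No — exception (c) applies; Lila is not required to hold a food-handler permit.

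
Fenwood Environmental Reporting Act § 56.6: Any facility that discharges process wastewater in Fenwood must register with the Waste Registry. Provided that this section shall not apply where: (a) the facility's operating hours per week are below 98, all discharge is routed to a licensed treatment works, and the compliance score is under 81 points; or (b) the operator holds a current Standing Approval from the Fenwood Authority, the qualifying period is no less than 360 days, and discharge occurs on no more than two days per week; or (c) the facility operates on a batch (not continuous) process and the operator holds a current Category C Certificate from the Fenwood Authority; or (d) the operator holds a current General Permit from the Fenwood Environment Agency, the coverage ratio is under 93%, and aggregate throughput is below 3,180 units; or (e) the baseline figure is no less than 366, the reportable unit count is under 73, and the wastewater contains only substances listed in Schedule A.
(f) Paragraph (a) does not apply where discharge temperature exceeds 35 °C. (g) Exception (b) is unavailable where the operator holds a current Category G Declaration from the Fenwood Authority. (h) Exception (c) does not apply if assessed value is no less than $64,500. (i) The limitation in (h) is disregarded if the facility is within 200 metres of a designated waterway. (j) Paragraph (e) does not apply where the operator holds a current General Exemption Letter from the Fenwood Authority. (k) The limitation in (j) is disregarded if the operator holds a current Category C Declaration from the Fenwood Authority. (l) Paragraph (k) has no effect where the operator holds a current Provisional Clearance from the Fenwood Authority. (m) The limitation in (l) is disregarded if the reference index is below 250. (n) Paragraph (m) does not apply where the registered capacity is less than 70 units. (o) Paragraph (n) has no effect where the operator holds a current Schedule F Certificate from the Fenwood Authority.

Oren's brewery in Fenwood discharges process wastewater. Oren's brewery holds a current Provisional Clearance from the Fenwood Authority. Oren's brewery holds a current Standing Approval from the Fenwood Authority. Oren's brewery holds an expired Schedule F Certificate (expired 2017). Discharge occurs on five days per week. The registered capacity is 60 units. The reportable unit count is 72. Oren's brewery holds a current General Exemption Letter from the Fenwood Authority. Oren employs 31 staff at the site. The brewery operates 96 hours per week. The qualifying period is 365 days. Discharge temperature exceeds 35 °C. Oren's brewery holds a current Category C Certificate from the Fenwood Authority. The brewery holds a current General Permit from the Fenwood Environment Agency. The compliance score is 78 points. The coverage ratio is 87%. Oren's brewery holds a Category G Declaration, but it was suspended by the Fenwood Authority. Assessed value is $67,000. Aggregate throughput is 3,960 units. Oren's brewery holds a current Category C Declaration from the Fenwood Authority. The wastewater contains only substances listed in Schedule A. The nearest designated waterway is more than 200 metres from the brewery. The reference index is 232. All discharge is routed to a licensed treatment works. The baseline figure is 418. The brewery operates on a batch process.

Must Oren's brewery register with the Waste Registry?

Yes — Oren's brewery must register with the Waste Registry.

All of (a)'s requirements are met (the facility's operating hours per week are 96, below the 98 limit; discharge is routed to a licensed treatment works; the compliance score is 78 points, under the 81 points limit). Turning to paragraph (f): (f) operates against (a): discharge temperature exceeds 35 °C. (a) is therefore removed.
Exception (b) fails — discharge occurs on five days per week.
Exception (c)'s conditions are all satisfied: the facility operates on a batch process; a current Category C Certificate is held. Turning to paragraphs (h)–(i): (h) operates against (c): assessed value is $67,000, meeting the $64,500 threshold. (i) is inapplicable (the brewery is more than 200 m from any designated waterway), so (h) stands. Exception (c) does not apply.
Exception (d) fails — aggregate throughput is 3,960 units, not below 3,180 units.
All of (e)'s requirements are met (the baseline figure is 418, meeting the 366 threshold; the reportable unit count is 72, under the 73 limit; the wastewater is Schedule-A-only). However, paragraphs (j)–(o) must be considered: (j) operates against (e): a current General Exemption Letter is held. (k) would limit (j) — a current Category C Declaration is held — but (l) sets (k) aside: (l) operates against (k): a current Provisional Clearance is held. (m) is triggered (the reference index is 232, below the 250 limit), but is displaced by (n): (n) operates against (m): the registered capacity is 60 units, less than the 70 units limit. (o), which would lift (n), is not engaged — no current Schedule F Certificate is held. So (e) is unavailable.
None of the exceptions is available; § 56.6 applies in full.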